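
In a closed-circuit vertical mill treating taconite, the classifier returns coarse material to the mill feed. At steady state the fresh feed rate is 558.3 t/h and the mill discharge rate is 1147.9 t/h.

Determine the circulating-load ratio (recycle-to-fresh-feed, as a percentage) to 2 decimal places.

Mill node: discharge = fresh + recycle.
R = M − F = 1147.9 − 558.3 = 589.6 t/h
CL = 100·R/F = 100·589.6/558.3 = 105.61 %

CL = 105.61 %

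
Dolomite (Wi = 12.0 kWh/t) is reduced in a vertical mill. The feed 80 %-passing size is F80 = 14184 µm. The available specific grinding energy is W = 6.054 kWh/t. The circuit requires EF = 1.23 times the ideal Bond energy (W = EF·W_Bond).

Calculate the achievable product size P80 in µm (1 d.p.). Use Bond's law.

W = 10 Wi / √P80 − 10 Wi / √F80
W_Bond = W / EF = 6.054 / 1.23 = 4.9220 kWh/t
P80^-0.5 = F80^-0.5 + W_Bond/(10 Wi)
  = 4.9220/(10·12.0) + 1/√14184 = 0.041016 + 0.008397 = 0.049413
P80 = (1/0.049413)² = 20.2377² = 409.56 µm

P80 = 409.6 µm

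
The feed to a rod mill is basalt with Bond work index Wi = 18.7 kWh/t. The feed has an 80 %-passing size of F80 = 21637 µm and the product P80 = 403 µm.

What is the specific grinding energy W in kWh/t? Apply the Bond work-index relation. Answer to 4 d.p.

W = 8.0438 kWh/t

W = 10 Wi / √P80 − 10 Wi / √F80
1/√403 = 0.049814;  1/√21637 = 0.006798
W = 10·18.7·(0.049814 − 0.006798) = 8.0438 kWh/t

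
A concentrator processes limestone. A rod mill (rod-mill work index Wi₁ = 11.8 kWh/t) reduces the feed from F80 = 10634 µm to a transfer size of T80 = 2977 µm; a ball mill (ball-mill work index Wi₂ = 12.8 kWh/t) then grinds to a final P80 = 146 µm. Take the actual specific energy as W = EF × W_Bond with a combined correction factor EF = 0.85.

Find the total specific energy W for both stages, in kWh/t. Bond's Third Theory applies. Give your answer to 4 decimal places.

W = 7.8759 kWh/t

W = 10·Wi·(P80^(-½) − F80^(-½))
Stage 1 (10634→2977 µm, Wi₁=11.8): W₁ = 10·11.8·(0.018328 − 0.009697) = 1.0184 kWh/t
Stage 2 (2977→146 µm, Wi₂=12.8): W₂ = 10·12.8·(0.082761 − 0.018328) = 8.2474 kWh/t
W = W₁ + W₂ = 1.0184 + 8.2474 = 9.2658 kWh/t
W_actual = 0.85 × 9.2658 = 7.8759 kWh/t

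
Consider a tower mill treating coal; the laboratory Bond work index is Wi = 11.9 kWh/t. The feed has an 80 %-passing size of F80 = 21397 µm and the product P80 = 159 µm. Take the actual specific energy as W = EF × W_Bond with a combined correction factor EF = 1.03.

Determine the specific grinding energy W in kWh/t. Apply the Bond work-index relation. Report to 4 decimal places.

W = 8.8825 kWh/t

Bond:  W = 10 Wi (1/√P − 1/√F)
1/√159 = 0.079305;  1/√21397 = 0.006836
W = 10·11.9·(0.079305 − 0.006836) = 8.6238 kWh/t
With EF = 1.03: W = 8.6238·1.03 = 8.8825 kWh/t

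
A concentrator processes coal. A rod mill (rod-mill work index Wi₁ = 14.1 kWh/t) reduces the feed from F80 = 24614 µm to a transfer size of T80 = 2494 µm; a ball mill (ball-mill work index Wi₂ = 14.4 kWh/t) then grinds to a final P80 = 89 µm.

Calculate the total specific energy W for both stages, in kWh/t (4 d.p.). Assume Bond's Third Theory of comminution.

W = 14.3052 kWh/t

Bond:  W = 10 Wi (1/√P − 1/√F)
Stage 1 (24614→2494 µm, Wi₁=14.1): W₁ = 10·14.1·(0.020024 − 0.006374) = 1.9247 kWh/t
Stage 2 (2494→89 µm, Wi₂=14.4): W₂ = 10·14.4·(0.106000 − 0.020024) = 12.3805 kWh/t
W = W₁ + W₂ = 1.9247 + 12.3805 = 14.3052 kWh/t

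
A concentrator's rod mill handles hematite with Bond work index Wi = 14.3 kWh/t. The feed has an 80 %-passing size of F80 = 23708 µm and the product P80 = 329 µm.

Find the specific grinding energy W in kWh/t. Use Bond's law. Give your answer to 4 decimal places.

W = 6.9551 kWh/t

Bond:  W = 10 Wi (1/√P − 1/√F)
1/√329 = 0.055132;  1/√23708 = 0.006495
W = 10·14.3·(0.055132 − 0.006495) = 6.9551 kWh/t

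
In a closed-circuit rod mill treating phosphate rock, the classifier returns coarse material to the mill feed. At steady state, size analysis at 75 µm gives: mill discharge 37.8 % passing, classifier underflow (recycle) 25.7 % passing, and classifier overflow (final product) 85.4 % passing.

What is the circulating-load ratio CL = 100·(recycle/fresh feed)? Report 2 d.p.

CL = 393.39 %

Two-product formula at 75 µm:
Fd + Rd = Ru + Fo ⇒ R/F = (o−d)/(d−u)
r = (85.4 − 37.8)/(37.8 − 25.7) = 47.6/12.1 = 3.9339
CL = 100·r = 393.39 %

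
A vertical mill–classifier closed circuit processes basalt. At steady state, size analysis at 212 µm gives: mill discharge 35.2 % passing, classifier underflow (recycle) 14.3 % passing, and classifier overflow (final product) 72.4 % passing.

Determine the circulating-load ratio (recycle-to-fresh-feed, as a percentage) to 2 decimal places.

CL = 177.99 %

Two-product formula at 212 µm:
(1+r)d = ru + o → r = (o−d)/(d−u)
r = (72.4 − 35.2)/(35.2 − 14.3) = 37.2/20.9 = 1.7799
CL = 100·r = 177.99 %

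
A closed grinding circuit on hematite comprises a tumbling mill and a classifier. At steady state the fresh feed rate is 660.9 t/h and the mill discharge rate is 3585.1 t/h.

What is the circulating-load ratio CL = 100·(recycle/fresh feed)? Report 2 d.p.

Discharge = new feed + return, hence
R = M − F = 3585.1 − 660.9 = 2924.2 t/h
CL = 100·R/F = 100·2924.2/660.9 = 442.46 %

CL = 442.46 %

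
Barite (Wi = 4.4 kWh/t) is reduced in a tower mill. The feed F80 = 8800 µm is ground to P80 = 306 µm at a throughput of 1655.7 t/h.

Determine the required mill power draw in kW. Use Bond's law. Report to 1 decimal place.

P = 3388.0 kW

Bond:  W = 10 Wi (1/√P − 1/√F)
W = 10·4.4·(1/√306 − 1/√8800) = 10·4.4·(0.046506) = 2.0463 kWh/t
Mill draw = 2.0463 × 1655.7 = 3388.0 kW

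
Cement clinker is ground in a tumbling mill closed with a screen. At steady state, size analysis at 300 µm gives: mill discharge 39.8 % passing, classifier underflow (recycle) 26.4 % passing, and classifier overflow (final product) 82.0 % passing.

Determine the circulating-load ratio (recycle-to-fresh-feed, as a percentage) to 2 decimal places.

CL = 314.93 %

Balance %-passing 300 µm (r = R/F):
(1+r)d = ru + o → r = (o−d)/(d−u)
r = (82.0 − 39.8)/(39.8 − 26.4) = 42.2/13.4 = 3.1493
CL = 100·r = 314.93 %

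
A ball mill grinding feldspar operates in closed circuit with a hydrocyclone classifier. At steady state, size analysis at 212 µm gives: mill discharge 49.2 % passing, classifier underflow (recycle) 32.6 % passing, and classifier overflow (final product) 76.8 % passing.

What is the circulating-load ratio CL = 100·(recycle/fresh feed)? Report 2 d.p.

Let r = R/F. Size balance at 212 µm:
d + r·d = r·u + o → r(d−u) = o−d
r = (76.8 − 49.2)/(49.2 − 32.6) = 27.6/16.6 = 1.6627
CL = 100·r = 166.27 %

CL = 166.27 %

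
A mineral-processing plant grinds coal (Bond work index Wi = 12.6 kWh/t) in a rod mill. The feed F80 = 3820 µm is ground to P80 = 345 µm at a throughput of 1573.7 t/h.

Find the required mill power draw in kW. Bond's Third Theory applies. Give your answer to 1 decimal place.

W_Bond = 10·Wi·(1/√P₈₀ − 1/√F₈₀)
W = 10·12.6·(1/√345 − 1/√3820) = 10·12.6·(0.037659) = 4.7450 kWh/t
Mill draw = 4.7450 × 1573.7 = 7467.2 kW

P = 7467.2 kW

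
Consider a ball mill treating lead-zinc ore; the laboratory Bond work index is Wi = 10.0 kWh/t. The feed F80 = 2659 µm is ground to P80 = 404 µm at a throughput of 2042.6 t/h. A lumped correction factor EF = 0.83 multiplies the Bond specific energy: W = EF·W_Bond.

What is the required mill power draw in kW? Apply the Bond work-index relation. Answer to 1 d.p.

W = 10 Wi (1/√P80 − 1/√F80)  [Bond]
W = 10·10.0·(1/√404 − 1/√2659) = 10·10.0·(0.030359) = 3.0359 kWh/t
With EF = 0.83: W = 3.0359·0.83 = 2.5198 kWh/t
P = W·T = 2.5198·2042.6 = 5146.9 kW

P = 5146.9 kW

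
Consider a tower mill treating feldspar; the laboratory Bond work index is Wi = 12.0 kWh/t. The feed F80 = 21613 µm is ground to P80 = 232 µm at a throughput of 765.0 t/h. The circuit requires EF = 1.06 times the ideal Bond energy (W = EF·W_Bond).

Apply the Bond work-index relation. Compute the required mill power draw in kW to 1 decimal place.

P = 5726.7 kW

Bond:  W = 10 Wi (1/√P − 1/√F)
W = 10·12.0·(1/√232 − 1/√21613) = 10·12.0·(0.058851) = 7.0621 kWh/t
Corrected W = EF·W_Bond = 1.06·7.0621 = 7.4859 kWh/t
Mill draw = 7.4859 × 765.0 = 5726.7 kW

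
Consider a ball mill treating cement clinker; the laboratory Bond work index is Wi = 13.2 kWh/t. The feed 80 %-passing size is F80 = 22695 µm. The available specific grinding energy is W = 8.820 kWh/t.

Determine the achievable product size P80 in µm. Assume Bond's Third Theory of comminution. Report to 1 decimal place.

W = 10 Wi / √P80 − 10 Wi / √F80
P80^(−½) = W/(10 Wi) + F80^(−½)
  = 8.8200/(10·13.2) + 1/√22695 = 0.066818 + 0.006638 = 0.073456
P80 = (1/0.073456)² = 13.6136² = 185.33 µm

P80 = 185.3 µm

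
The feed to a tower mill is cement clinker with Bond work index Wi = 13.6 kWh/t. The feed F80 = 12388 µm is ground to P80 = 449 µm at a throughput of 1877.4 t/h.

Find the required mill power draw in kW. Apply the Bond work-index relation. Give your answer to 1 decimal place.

P = 9755.6 kW

W_Bond = 10·Wi·(1/√P₈₀ − 1/√F₈₀)
W = 10·13.6·(1/√449 − 1/√12388) = 10·13.6·(0.038208) = 5.1963 kWh/t
P_mill = W·ṁ = 5.1963·1877.4 = 9755.6 kW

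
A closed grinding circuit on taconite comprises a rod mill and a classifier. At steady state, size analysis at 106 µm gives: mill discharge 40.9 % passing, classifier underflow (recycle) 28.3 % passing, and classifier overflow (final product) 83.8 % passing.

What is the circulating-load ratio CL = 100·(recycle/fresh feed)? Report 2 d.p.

Let r = R/F. Size balance at 106 µm:
r = (o − d)/(d − u)
r = (83.8 − 40.9)/(40.9 − 28.3) = 42.9/12.6 = 3.4048
CL = 100·r = 340.48 %

CL = 340.48 %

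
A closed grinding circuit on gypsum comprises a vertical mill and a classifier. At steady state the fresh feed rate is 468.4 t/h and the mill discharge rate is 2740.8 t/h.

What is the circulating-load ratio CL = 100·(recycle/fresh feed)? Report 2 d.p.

Mill node: discharge = fresh + recycle.
R = M − F = 2740.8 − 468.4 = 2272.4 t/h
CL = 100·R/F = 100·2272.4/468.4 = 485.14 %

CL = 485.14 %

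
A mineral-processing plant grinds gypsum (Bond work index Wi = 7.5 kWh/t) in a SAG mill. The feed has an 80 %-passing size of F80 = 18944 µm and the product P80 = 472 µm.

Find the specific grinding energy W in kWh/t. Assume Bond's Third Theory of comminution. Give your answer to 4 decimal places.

W = 2.9072 kWh/t

W = 10 Wi (1/√P80 − 1/√F80)  [Bond]
1/√472 = 0.046029;  1/√18944 = 0.007265
W = 10·7.5·(0.046029 − 0.007265) = 2.9072 kWh/t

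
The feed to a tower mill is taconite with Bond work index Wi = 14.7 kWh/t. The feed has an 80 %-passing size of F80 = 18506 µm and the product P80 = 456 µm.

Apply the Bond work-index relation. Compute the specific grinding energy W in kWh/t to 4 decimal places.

W = 10·Wi·(P80^(-½) − F80^(-½))
1/√456 = 0.046829;  1/√18506 = 0.007351
W = 10·14.7·(0.046829 − 0.007351) = 5.8033 kWh/t

W = 5.8033 kWh/t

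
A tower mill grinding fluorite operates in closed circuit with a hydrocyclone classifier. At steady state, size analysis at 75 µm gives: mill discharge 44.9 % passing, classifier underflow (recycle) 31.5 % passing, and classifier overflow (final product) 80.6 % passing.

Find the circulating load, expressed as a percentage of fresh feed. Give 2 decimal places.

CL = 266.42 %

Balance %-passing 75 µm (r = R/F):
(1+r)d = ru + o → r = (o−d)/(d−u)
r = (80.6 − 44.9)/(44.9 − 31.5) = 35.7/13.4 = 2.6642
CL = 100·r = 266.42 %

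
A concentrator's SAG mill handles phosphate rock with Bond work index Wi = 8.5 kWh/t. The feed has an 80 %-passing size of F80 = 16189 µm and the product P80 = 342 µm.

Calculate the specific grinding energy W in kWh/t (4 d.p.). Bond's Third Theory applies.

W_Bond = 10·Wi·(1/√P₈₀ − 1/√F₈₀)
1/√342 = 0.054074;  1/√16189 = 0.007859
W = 10·8.5·(0.054074 − 0.007859) = 3.9282 kWh/t

W = 3.9282 kWh/t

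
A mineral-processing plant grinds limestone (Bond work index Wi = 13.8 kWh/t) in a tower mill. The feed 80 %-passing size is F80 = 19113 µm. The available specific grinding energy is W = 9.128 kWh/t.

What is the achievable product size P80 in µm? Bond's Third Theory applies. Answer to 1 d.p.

P80 = 185.7 µm

W = 10 Wi / √P80 − 10 Wi / √F80
1/√P80 = 1/√F80 + W/(10·Wi)
  = 9.1280/(10·13.8) + 1/√19113 = 0.066145 + 0.007233 = 0.073378
P80 = (1/0.073378)² = 13.6280² = 185.72 µm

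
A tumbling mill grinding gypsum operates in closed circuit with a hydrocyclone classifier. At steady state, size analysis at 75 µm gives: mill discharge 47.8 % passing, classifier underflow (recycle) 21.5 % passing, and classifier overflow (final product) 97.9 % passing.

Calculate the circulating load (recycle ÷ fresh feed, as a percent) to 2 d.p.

CL = 190.49 %

Balance %-passing 75 µm (r = R/F):
(1+r)·d = r·u + o ⇒ r = (o−d)/(d−u)
r = (97.9 − 47.8)/(47.8 − 21.5) = 50.1/26.3 = 1.9049
CL = 100·r = 190.49 %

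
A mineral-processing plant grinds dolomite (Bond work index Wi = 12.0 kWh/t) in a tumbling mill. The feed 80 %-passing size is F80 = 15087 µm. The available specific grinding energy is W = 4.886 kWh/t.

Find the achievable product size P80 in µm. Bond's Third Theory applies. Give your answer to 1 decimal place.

Bond:  W = 10 Wi (1/√P − 1/√F)
⇒ 1/√P80 = W/(10·Wi) + 1/√F80
  = 4.8860/(10·12.0) + 1/√15087 = 0.040717 + 0.008141 = 0.048858
P80 = (1/0.048858)² = 20.4675² = 418.92 µm

P80 = 418.9 µm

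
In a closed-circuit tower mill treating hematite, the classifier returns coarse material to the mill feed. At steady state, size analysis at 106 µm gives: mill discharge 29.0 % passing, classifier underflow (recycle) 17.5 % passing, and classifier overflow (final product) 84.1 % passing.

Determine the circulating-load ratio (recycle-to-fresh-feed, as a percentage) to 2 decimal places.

Classifier node, passing 106 µm:
r = (o − d)/(d − u)
r = (84.1 − 29.0)/(29.0 − 17.5) = 55.1/11.5 = 4.7913
CL = 100·r = 479.13 %

CL = 479.13 %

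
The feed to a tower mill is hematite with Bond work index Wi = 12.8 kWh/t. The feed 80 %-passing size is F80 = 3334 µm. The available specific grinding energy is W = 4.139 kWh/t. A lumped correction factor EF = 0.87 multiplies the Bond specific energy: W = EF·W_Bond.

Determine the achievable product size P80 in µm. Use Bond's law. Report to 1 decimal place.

Bond:  W = 10 Wi (1/√P − 1/√F)
W_Bond = W / EF = 4.139 / 0.87 = 4.7575 kWh/t
P80^-0.5 = F80^-0.5 + W_Bond/(10 Wi)
  = 4.7575/(10·12.8) + 1/√3334 = 0.037168 + 0.017319 = 0.054487
P80 = (1/0.054487)² = 18.3532² = 336.84 µm

P80 = 336.8 µm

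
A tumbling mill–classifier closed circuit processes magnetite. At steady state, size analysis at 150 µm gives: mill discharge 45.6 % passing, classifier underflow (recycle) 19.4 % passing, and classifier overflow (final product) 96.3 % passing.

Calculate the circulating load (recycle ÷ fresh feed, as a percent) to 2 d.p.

Mass balance on the −150 µm fraction:
(1+r)·d = r·u + o ⇒ r = (o−d)/(d−u)
r = (96.3 − 45.6)/(45.6 − 19.4) = 50.7/26.2 = 1.9351
CL = 100·r = 193.51 %

CL = 193.51 %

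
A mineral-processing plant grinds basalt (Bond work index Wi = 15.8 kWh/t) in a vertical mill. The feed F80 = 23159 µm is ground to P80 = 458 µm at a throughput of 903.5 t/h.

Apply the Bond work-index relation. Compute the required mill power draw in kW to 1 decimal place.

P = 5732.4 kW

W = 10 Wi (1/√P80 − 1/√F80)  [Bond]
W = 10·15.8·(1/√458 − 1/√23159) = 10·15.8·(0.040156) = 6.3446 kWh/t
Power = W × throughput = 6.3446 kWh/t × 903.5 t/h = 5732.4 kW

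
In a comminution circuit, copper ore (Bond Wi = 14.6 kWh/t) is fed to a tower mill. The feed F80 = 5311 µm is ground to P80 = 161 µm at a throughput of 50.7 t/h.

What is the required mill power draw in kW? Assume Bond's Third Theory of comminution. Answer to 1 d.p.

W = 10 Wi / √P80 − 10 Wi / √F80
W = 10·14.6·(1/√161 − 1/√5311) = 10·14.6·(0.065089) = 9.5030 kWh/t
P_mill = W·ṁ = 9.5030·50.7 = 481.8 kW

P = 481.8 kW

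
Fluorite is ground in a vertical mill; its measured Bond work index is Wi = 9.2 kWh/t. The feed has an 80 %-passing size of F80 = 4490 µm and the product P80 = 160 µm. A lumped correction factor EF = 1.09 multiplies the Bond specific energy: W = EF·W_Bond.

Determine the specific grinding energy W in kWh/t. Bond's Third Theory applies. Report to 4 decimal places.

W = 10 Wi (P80^-0.5 − F80^-0.5)
1/√160 = 0.079057;  1/√4490 = 0.014924
W = 10·9.2·(0.079057 − 0.014924) = 5.9003 kWh/t
With EF = 1.09: W = 5.9003·1.09 = 6.4313 kWh/t

W = 6.4313 kWh/t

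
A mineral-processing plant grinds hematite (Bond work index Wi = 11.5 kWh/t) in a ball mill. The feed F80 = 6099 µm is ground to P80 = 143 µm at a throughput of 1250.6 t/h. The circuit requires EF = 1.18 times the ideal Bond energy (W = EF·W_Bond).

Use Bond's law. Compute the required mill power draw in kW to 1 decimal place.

P = 12018.5 kW

W = 10·Wi·(P80^(-½) − F80^(-½))
W = 10·11.5·(1/√143 − 1/√6099) = 10·11.5·(0.070819) = 8.1442 kWh/t
W_actual = 1.18 × 8.1442 = 9.6102 kWh/t
P_mill = W·ṁ = 9.6102·1250.6 = 12018.5 kW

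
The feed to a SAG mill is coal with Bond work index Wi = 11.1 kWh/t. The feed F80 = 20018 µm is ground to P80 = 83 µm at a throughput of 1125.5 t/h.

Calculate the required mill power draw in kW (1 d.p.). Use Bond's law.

W = 10·Wi·[P80^(−½) − F80^(−½)]
W = 10·11.1·(1/√83 − 1/√20018) = 10·11.1·(0.102696) = 11.3993 kWh/t
P = W·T = 11.3993·1125.5 = 12829.9 kW

P = 12829.9 kW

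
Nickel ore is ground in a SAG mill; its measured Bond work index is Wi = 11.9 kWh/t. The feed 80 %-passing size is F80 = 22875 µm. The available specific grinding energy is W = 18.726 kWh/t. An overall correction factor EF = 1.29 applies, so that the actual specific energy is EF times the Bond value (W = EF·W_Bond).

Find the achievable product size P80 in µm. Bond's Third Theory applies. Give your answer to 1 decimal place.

W = 10·Wi·(P80^(-½) − F80^(-½))
W_Bond = W / EF = 18.726 / 1.29 = 14.5163 kWh/t
1/√P80 = 1/√F80 + W_Bond/(10·Wi)
  = 14.5163/(10·11.9) + 1/√22875 = 0.121986 + 0.006612 = 0.128597
P80 = (1/0.128597)² = 7.7762² = 60.47 µm

P80 = 60.5 µm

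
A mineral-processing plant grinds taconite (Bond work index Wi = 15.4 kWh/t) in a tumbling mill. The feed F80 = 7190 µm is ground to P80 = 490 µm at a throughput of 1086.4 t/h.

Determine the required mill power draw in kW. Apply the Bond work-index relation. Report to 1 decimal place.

P = 5585.0 kW

W = 10·Wi·[P80^(−½) − F80^(−½)]
W = 10·15.4·(1/√490 − 1/√7190) = 10·15.4·(0.033382) = 5.1408 kWh/t
P = W·T = 5.1408·1086.4 = 5585.0 kW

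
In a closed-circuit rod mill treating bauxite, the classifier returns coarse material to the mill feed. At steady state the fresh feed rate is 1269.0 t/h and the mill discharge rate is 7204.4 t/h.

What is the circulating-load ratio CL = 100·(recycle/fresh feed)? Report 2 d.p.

Mill node: discharge = fresh + recycle.
R = M − F = 7204.4 − 1269.0 = 5935.4 t/h
CL = 100·R/F = 100·5935.4/1269.0 = 467.72 %

CL = 467.72 %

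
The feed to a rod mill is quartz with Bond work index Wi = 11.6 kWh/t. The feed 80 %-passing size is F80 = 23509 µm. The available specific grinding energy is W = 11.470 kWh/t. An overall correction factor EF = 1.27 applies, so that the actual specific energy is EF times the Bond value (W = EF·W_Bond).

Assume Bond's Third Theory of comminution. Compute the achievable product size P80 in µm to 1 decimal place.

W = 10·Wi·(P80^(-½) − F80^(-½))
W_Bond = W / EF = 11.470 / 1.27 = 9.0315 kWh/t
1/√P80 = 1/√F80 + W_Bond/(10·Wi)
  = 9.0315/(10·11.6) + 1/√23509 = 0.077858 + 0.006522 = 0.084380
P80 = (1/0.084380)² = 11.8512² = 140.45 µm

P80 = 140.5 µm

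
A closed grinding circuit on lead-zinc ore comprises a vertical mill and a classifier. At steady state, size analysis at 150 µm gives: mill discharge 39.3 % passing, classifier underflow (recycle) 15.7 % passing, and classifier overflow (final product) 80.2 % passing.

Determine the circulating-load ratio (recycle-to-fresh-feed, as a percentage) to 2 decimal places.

Two-product formula at 150 µm:
Fd + Rd = Ru + Fo ⇒ R/F = (o−d)/(d−u)
r = (80.2 − 39.3)/(39.3 − 15.7) = 40.9/23.6 = 1.7331
CL = 100·r = 173.31 %

CL = 173.31 %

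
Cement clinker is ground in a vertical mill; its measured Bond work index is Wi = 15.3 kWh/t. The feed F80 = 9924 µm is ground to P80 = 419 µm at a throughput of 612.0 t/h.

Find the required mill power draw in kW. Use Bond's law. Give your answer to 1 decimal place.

W_Bond = 10·Wi·(1/√P₈₀ − 1/√F₈₀)
W = 10·15.3·(1/√419 − 1/√9924) = 10·15.3·(0.038815) = 5.9387 kWh/t
P_mill = W·ṁ = 5.9387·612.0 = 3634.5 kW

P = 3634.5 kW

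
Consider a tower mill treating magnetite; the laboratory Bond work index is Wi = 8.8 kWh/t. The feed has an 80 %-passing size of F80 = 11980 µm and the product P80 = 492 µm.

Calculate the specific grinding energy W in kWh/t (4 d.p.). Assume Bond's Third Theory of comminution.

W = 3.1633 kWh/t

Bond: W = 10·Wi·(1/√P80 − 1/√F80)
1/√492 = 0.045083;  1/√11980 = 0.009136
W = 10·8.8·(0.045083 − 0.009136) = 3.1633 kWh/t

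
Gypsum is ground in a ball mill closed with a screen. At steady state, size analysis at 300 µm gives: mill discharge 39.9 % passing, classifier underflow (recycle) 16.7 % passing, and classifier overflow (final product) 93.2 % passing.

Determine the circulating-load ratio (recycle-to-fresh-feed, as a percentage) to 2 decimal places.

Mass balance on the −300 µm fraction:
Fd + Rd = Ru + Fo ⇒ R/F = (o−d)/(d−u)
r = (93.2 − 39.9)/(39.9 − 16.7) = 53.3/23.2 = 2.2974
CL = 100·r = 229.74 %

CL = 229.74 %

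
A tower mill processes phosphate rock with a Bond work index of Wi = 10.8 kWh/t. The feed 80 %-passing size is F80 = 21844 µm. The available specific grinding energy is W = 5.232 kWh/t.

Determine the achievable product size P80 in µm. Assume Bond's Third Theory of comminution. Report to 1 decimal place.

P80 = 328.1 µm

W = 10·Wi·[P80^(−½) − F80^(−½)]
P80^(−½) = W/(10 Wi) + F80^(−½)
  = 5.2320/(10·10.8) + 1/√21844 = 0.048444 + 0.006766 = 0.055210
P80 = (1/0.055210)² = 18.1125² = 328.06 µm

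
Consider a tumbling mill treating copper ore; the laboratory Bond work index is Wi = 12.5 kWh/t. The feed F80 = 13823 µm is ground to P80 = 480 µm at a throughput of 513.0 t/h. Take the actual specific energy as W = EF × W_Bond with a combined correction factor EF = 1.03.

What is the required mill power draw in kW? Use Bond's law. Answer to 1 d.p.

W = 10 Wi (P80^-0.5 − F80^-0.5)
W = 10·12.5·(1/√480 − 1/√13823) = 10·12.5·(0.037138) = 4.6423 kWh/t
W_actual = 1.03 × 4.6423 = 4.7815 kWh/t
Mill draw = 4.7815 × 513.0 = 2452.9 kW

P = 2452.9 kW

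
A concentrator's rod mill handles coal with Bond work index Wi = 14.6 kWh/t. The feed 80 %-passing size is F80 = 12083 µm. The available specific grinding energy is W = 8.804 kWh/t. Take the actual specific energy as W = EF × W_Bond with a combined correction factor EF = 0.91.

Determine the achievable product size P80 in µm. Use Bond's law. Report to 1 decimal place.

W = 10·Wi·[P80^(−½) − F80^(−½)]
W_Bond = W / EF = 8.804 / 0.91 = 9.6747 kWh/t
1/√P80 = 1/√F80 + W_Bond/(10·Wi)
  = 9.6747/(10·14.6) + 1/√12083 = 0.066265 + 0.009097 = 0.075363
P80 = (1/0.075363)² = 13.2692² = 176.07 µm

P80 = 176.1 µm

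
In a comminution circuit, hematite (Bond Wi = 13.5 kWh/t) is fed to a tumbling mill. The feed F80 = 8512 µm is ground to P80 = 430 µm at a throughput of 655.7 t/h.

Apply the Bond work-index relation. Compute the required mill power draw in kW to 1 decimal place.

P = 3309.3 kW

W = 10 Wi / √P80 − 10 Wi / √F80
W = 10·13.5·(1/√430 − 1/√8512) = 10·13.5·(0.037385) = 5.0470 kWh/t
P = W·T = 5.0470·655.7 = 3309.3 kW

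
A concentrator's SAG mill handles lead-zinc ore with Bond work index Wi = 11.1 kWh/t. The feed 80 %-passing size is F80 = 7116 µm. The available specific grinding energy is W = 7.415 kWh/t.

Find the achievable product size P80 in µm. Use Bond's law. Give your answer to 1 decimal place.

P80 = 161.6 µm

W = 10 Wi (1/√P80 − 1/√F80)  [Bond]
⇒ 1/√P80 = W/(10 Wi) + 1/√F80
  = 7.4150/(10·11.1) + 1/√7116 = 0.066802 + 0.011854 = 0.078656
P80 = (1/0.078656)² = 12.7135² = 161.63 µm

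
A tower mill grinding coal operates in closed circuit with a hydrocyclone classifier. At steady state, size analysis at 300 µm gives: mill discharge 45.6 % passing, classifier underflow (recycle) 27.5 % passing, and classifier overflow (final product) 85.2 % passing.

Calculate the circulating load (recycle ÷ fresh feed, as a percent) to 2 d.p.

CL = 218.78 %

Mass balance on the −300 µm fraction:
Fd + Rd = Ru + Fo ⇒ R/F = (o−d)/(d−u)
r = (85.2 − 45.6)/(45.6 − 27.5) = 39.6/18.1 = 2.1878
CL = 100·r = 218.78 %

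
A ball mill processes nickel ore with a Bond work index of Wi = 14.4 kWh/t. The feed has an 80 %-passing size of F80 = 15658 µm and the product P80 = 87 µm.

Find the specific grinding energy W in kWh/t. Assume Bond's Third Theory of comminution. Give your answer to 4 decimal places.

W = 14.2876 kWh/t

W = 10 Wi (P80^-0.5 − F80^-0.5)
1/√87 = 0.107211;  1/√15658 = 0.007992
W = 10·14.4·(0.107211 − 0.007992) = 14.2876 kWh/t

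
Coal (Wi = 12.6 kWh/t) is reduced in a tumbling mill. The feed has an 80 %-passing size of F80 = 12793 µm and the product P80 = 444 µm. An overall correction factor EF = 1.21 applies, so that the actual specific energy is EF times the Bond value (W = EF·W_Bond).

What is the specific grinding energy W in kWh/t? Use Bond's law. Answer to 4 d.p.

W = 5.8875 kWh/t

W = 10 Wi / √P80 − 10 Wi / √F80
1/√444 = 0.047458;  1/√12793 = 0.008841
W = 10·12.6·(0.047458 − 0.008841) = 4.8657 kWh/t
With EF = 1.21: W = 4.8657·1.21 = 5.8875 kWh/t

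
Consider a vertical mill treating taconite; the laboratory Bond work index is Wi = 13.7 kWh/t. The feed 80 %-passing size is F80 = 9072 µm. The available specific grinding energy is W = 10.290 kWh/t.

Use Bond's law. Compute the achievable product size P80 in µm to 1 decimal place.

P80 = 136.4 µm

W = 10·Wi·[P80^(−½) − F80^(−½)]
⇒ 1/√P80 = W/(10 Wi) + 1/√F80
  = 10.2900/(10·13.7) + 1/√9072 = 0.075109 + 0.010499 = 0.085609
P80 = (1/0.085609)² = 11.6811² = 136.45 µm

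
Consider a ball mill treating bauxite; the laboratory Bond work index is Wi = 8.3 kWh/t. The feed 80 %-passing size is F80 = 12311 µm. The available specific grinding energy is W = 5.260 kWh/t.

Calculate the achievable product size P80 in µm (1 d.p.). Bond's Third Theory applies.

P80 = 190.8 µm

Bond: W = 10·Wi·(1/√P80 − 1/√F80)
P80^(−½) = W/(10 Wi) + F80^(−½)
  = 5.2600/(10·8.3) + 1/√12311 = 0.063373 + 0.009013 = 0.072386
P80 = (1/0.072386)² = 13.8148² = 190.85 µm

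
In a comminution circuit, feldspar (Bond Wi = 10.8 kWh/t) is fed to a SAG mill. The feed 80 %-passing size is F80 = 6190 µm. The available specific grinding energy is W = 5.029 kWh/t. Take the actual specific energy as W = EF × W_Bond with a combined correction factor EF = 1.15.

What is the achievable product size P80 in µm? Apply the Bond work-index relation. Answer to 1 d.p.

P80 = 353.3 µm

W_Bond = 10·Wi·(1/√P₈₀ − 1/√F₈₀)
W_Bond = W / EF = 5.029 / 1.15 = 4.3730 kWh/t
⇒ 1/√P80 = W_Bond/(10·Wi) + 1/√F80
  = 4.3730/(10·10.8) + 1/√6190 = 0.040491 + 0.012710 = 0.053201
P80 = (1/0.053201)² = 18.7965² = 353.31 µm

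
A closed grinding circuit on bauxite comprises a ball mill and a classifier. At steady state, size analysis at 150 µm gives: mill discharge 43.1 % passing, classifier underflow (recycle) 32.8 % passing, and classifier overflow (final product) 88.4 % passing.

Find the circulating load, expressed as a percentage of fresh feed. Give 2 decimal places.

Let r = R/F. Size balance at 150 µm:
(1+r)·d = r·u + o ⇒ r = (o−d)/(d−u)
r = (88.4 − 43.1)/(43.1 − 32.8) = 45.3/10.3 = 4.3981
CL = 100·r = 439.81 %

CL = 439.81 %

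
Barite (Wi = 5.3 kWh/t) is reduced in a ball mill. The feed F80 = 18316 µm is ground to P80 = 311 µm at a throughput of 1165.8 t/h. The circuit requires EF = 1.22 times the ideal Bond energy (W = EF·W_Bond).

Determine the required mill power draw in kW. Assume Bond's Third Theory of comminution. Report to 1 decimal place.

P = 3717.5 kW

W = 10·Wi·[P80^(−½) − F80^(−½)]
W = 10·5.3·(1/√311 − 1/√18316) = 10·5.3·(0.049316) = 2.6137 kWh/t
With EF = 1.22: W = 2.6137·1.22 = 3.1888 kWh/t
P = W·T = 3.1888·1165.8 = 3717.5 kW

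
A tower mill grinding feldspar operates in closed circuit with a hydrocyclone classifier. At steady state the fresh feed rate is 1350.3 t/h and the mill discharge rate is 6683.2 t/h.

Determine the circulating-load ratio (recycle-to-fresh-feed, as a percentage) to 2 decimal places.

CL = 394.94 %

M = F + R at steady state, so:
R = M − F = 6683.2 − 1350.3 = 5332.9 t/h
CL = 100·R/F = 100·5332.9/1350.3 = 394.94 %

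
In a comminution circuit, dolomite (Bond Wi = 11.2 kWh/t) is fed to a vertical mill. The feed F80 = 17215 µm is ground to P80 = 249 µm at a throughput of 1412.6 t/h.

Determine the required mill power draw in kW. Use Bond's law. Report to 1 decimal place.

P = 8820.4 kW

Bond:  W = 10 Wi (1/√P − 1/√F)
W = 10·11.2·(1/√249 − 1/√17215) = 10·11.2·(0.055751) = 6.2441 kWh/t
Power = W × throughput = 6.2441 kWh/t × 1412.6 t/h = 8820.4 kW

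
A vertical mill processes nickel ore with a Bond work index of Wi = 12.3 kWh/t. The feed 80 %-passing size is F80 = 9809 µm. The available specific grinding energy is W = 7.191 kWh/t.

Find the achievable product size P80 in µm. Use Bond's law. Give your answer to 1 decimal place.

Bond:  W = 10 Wi (1/√P − 1/√F)
⇒ 1/√P80 = W/(10 Wi) + 1/√F80
  = 7.1910/(10·12.3) + 1/√9809 = 0.058463 + 0.010097 = 0.068560
P80 = (1/0.068560)² = 14.5857² = 212.74 µm

P80 = 212.7 µm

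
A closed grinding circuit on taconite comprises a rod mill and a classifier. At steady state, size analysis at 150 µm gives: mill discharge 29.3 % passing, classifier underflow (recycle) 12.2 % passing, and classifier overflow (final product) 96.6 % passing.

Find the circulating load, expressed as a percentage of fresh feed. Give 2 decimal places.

Classifier node, passing 150 µm:
(1+r)·d = r·u + o ⇒ r = (o−d)/(d−u)
r = (96.6 − 29.3)/(29.3 − 12.2) = 67.3/17.1 = 3.9357
CL = 100·r = 393.57 %

CL = 393.57 %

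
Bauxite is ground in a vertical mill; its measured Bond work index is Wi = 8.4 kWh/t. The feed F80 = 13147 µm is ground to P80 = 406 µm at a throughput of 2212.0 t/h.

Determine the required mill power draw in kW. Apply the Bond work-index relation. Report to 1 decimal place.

W = 10·Wi·[P80^(−½) − F80^(−½)]
W = 10·8.4·(1/√406 − 1/√13147) = 10·8.4·(0.040908) = 3.4363 kWh/t
Mill draw = 3.4363 × 2212.0 = 7601.0 kW

P = 7601.0 kW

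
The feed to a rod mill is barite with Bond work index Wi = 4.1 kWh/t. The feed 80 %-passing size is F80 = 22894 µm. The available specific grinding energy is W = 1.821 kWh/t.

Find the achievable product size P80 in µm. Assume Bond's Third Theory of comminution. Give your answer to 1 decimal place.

W = 10·Wi·(P80^(-½) − F80^(-½))
1/√P80 = 1/√F80 + W/(10·Wi)
  = 1.8210/(10·4.1) + 1/√22894 = 0.044415 + 0.006609 = 0.051024
P80 = (1/0.051024)² = 19.5987² = 384.11 µm

P80 = 384.1 µm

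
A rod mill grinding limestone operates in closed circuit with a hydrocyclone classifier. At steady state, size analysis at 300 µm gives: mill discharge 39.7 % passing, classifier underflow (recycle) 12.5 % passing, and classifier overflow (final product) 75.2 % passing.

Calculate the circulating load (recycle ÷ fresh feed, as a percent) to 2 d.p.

CL = 130.51 %

Let r = R/F. Size balance at 300 µm:
d + r·d = r·u + o → r(d−u) = o−d
r = (75.2 − 39.7)/(39.7 − 12.5) = 35.5/27.2 = 1.3051
CL = 100·r = 130.51 %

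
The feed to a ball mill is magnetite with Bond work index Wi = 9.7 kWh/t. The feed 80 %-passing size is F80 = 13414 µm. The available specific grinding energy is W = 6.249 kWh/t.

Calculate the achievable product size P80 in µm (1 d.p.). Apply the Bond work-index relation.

P80 = 187.4 µm

W = 10 Wi (P80^-0.5 − F80^-0.5)
⇒ 1/√P80 = W/(10·Wi) + 1/√F80
  = 6.2490/(10·9.7) + 1/√13414 = 0.064423 + 0.008634 = 0.073057
P80 = (1/0.073057)² = 13.6880² = 187.36 µm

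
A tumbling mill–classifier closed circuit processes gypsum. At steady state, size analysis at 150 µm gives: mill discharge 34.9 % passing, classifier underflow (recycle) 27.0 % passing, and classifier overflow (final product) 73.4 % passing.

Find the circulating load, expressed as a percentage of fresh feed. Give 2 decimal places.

CL = 487.34 %

Classifier node, passing 150 µm:
(1+r)·d = r·u + o ⇒ r = (o−d)/(d−u)
r = (73.4 − 34.9)/(34.9 − 27.0) = 38.5/7.9 = 4.8734
CL = 100·r = 487.34 %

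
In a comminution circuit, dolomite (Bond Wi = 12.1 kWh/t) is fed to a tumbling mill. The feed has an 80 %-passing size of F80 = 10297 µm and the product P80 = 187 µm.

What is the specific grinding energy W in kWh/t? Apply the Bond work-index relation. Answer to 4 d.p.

W = 7.6560 kWh/t

W = 10·Wi·(P80^(-½) − F80^(-½))
1/√187 = 0.073127;  1/√10297 = 0.009855
W = 10·12.1·(0.073127 − 0.009855) = 7.6560 kWh/t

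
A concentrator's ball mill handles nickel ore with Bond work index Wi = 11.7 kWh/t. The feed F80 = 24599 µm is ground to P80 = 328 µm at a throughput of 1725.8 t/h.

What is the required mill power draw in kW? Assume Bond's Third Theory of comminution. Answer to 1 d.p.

W = 10·Wi·[P80^(−½) − F80^(−½)]
W = 10·11.7·(1/√328 − 1/√24599) = 10·11.7·(0.048840) = 5.7143 kWh/t
P_mill = W·ṁ = 5.7143·1725.8 = 9861.7 kW

P = 9861.7 kW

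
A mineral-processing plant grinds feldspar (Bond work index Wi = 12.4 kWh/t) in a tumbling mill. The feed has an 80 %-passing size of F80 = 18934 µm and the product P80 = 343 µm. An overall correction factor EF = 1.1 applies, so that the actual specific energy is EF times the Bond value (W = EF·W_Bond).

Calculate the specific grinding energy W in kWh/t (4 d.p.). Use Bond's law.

W = 6.3736 kWh/t

W = 10 Wi (1/√P80 − 1/√F80)  [Bond]
1/√343 = 0.053995;  1/√18934 = 0.007267
W = 10·12.4·(0.053995 − 0.007267) = 5.7942 kWh/t
Apply correction: 5.7942 × 1.1 = 6.3736 kWh/t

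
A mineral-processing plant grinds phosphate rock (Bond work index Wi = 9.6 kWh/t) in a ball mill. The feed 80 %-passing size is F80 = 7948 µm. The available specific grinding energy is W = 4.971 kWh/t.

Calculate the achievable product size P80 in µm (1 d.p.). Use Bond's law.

W_Bond = 10·Wi·(1/√P₈₀ − 1/√F₈₀)
1/√P80 = 1/√F80 + W/(10·Wi)
  = 4.9710/(10·9.6) + 1/√7948 = 0.051781 + 0.011217 = 0.062998
P80 = (1/0.062998)² = 15.8735² = 251.97 µm

P80 = 252.0 µm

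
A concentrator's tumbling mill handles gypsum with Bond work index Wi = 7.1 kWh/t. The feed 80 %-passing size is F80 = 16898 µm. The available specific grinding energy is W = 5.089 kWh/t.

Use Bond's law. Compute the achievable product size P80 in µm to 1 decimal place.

W = 10 Wi / √P80 − 10 Wi / √F80
P80^(−½) = W/(10 Wi) + F80^(−½)
  = 5.0890/(10·7.1) + 1/√16898 = 0.071676 + 0.007693 = 0.079369
P80 = (1/0.079369)² = 12.5994² = 158.75 µm

P80 = 158.7 µm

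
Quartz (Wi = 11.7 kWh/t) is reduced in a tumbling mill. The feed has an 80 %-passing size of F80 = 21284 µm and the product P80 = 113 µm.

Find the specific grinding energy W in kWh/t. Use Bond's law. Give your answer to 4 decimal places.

W = 10 Wi (P80^-0.5 − F80^-0.5)
1/√113 = 0.094072;  1/√21284 = 0.006854
W = 10·11.7·(0.094072 − 0.006854) = 10.2045 kWh/t

W = 10.2045 kWh/t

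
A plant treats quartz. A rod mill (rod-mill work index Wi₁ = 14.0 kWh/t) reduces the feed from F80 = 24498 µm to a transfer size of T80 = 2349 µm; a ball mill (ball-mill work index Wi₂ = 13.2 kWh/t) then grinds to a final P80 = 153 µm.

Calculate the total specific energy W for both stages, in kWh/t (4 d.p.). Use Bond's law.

Bond: W = 10·Wi·(1/√P80 − 1/√F80)
Stage 1 (24498→2349 µm, Wi₁=14.0): W₁ = 10·14.0·(0.020633 − 0.006389) = 1.9941 kWh/t
Stage 2 (2349→153 µm, Wi₂=13.2): W₂ = 10·13.2·(0.080845 − 0.020633) = 7.9480 kWh/t
W = W₁ + W₂ = 1.9941 + 7.9480 = 9.9422 kWh/t

W = 9.9422 kWh/t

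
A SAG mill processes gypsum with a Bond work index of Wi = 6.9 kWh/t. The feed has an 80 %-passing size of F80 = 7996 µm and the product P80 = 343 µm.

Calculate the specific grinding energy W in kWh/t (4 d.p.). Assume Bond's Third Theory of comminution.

W = 2.9540 kWh/t

W_Bond = 10·Wi·(1/√P₈₀ − 1/√F₈₀)
1/√343 = 0.053995;  1/√7996 = 0.011183
W = 10·6.9·(0.053995 − 0.011183) = 2.9540 kWh/t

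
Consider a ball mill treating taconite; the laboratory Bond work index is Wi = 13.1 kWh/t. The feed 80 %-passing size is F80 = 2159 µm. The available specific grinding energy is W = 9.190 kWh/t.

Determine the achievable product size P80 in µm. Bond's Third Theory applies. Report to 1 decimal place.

W_Bond = 10·Wi·(1/√P₈₀ − 1/√F₈₀)
1/√P80 = 1/√F80 + W/(10·Wi)
  = 9.1900/(10·13.1) + 1/√2159 = 0.070153 + 0.021522 = 0.091674
P80 = (1/0.091674)² = 10.9082² = 118.99 µm

P80 = 119.0 µm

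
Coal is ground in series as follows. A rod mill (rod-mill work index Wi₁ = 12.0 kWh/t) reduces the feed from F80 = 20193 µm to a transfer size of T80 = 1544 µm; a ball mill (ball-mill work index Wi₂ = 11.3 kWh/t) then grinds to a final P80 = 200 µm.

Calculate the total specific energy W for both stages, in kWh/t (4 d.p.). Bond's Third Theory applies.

Bond:  W = 10 Wi (1/√P − 1/√F)
Stage 1 (20193→1544 µm, Wi₁=12.0): W₁ = 10·12.0·(0.025449 − 0.007037) = 2.2095 kWh/t
Stage 2 (1544→200 µm, Wi₂=11.3): W₂ = 10·11.3·(0.070711 − 0.025449) = 5.1145 kWh/t
W = W₁ + W₂ = 2.2095 + 5.1145 = 7.3240 kWh/t

W = 7.3240 kWh/t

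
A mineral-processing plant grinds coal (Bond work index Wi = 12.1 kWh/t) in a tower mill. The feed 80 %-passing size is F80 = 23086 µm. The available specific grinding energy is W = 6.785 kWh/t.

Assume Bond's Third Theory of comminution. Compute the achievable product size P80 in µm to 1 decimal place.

W = 10·Wi·[P80^(−½) − F80^(−½)]
⇒ 1/√P80 = W/(10 Wi) + 1/√F80
  = 6.7850/(10·12.1) + 1/√23086 = 0.056074 + 0.006582 = 0.062656
P80 = (1/0.062656)² = 15.9602² = 254.73 µm

P80 = 254.7 µm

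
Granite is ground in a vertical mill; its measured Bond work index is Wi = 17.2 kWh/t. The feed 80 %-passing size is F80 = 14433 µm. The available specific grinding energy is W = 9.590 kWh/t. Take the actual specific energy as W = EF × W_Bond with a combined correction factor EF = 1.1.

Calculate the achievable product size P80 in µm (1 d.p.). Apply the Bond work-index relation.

W = 10 Wi (P80^-0.5 − F80^-0.5)
W_Bond = W / EF = 9.590 / 1.1 = 8.7182 kWh/t
P80^-0.5 = F80^-0.5 + W_Bond/(10 Wi)
  = 8.7182/(10·17.2) + 1/√14433 = 0.050687 + 0.008324 = 0.059011
P80 = (1/0.059011)² = 16.9460² = 287.17 µm

P80 = 287.2 µm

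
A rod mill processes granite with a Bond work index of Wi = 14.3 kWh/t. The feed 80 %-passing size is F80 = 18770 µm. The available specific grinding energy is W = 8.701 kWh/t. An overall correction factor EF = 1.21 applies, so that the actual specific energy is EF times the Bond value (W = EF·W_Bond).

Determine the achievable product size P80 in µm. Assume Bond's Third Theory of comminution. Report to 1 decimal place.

P80 = 301.6 µm

W_Bond = 10·Wi·(1/√P₈₀ − 1/√F₈₀)
W_Bond = W / EF = 8.701 / 1.21 = 7.1909 kWh/t
⇒ 1/√P80 = W_Bond/(10 Wi) + 1/√F80
  = 7.1909/(10·14.3) + 1/√18770 = 0.050286 + 0.007299 = 0.057585
P80 = (1/0.057585)² = 17.3656² = 301.56 µm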